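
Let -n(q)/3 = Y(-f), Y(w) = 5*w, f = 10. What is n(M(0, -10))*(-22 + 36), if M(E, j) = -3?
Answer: 2100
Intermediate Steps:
n(q) = 150 (n(q) = -15*(-1*10) = -15*(-10) = -3*(-50) = 150)
n(M(0, -10))*(-22 + 36) = 150*(-22 + 36) = 150*14 = 2100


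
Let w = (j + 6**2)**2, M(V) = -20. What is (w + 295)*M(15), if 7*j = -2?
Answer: -1539100/49 ≈ -31410.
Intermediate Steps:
j = -2/7 (j = (1/7)*(-2) = -2/7 ≈ -0.28571)
w = 62500/49 (w = (-2/7 + 6**2)**2 = (-2/7 + 36)**2 = (250/7)**2 = 62500/49 ≈ 1275.5)
(w + 295)*M(15) = (62500/49 + 295)*(-20) = (76955/49)*(-20) = -1539100/49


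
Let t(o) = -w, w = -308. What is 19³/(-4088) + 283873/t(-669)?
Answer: 41370009/44968 ≈ 919.99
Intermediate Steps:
t(o) = 308 (t(o) = -1*(-308) = 308)
19³/(-4088) + 283873/t(-669) = 19³/(-4088) + 283873/308 = 6859*(-1/4088) + 283873*(1/308) = -6859/4088 + 283873/308 = 41370009/44968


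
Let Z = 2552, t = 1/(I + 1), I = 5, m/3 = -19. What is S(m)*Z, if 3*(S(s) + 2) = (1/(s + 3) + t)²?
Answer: -11121616/2187 ≈ -5085.3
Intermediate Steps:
m = -57 (m = 3*(-19) = -57)
t = ⅙ (t = 1/(5 + 1) = 1/6 = ⅙ ≈ 0.16667)
S(s) = -2 + (⅙ + 1/(3 + s))²/3 (S(s) = -2 + (1/(s + 3) + ⅙)²/3 = -2 + (1/(3 + s) + ⅙)²/3 = -2 + (⅙ + 1/(3 + s))²/3)
S(m)*Z = (-2 + (9 - 57)²/(108*(3 - 57)²))*2552 = (-2 + (1/108)*(-48)²/(-54)²)*2552 = (-2 + (1/108)*(1/2916)*2304)*2552 = (-2 + 16/2187)*2552 = -4358/2187*2552 = -11121616/2187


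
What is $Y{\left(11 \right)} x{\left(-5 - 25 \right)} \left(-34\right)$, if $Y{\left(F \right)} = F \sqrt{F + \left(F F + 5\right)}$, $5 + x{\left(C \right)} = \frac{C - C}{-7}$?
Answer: $1870 \sqrt{137} \approx 21888.0$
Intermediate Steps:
$x{\left(C \right)} = -5$ ($x{\left(C \right)} = -5 + \frac{C - C}{-7} = -5 + 0 \left(- \frac{1}{7}\right) = -5 + 0 = -5$)
$Y{\left(F \right)} = F \sqrt{5 + F + F^{2}}$ ($Y{\left(F \right)} = F \sqrt{F + \left(F^{2} + 5\right)} = F \sqrt{F + \left(5 + F^{2}\right)} = F \sqrt{5 + F + F^{2}}$)
$Y{\left(11 \right)} x{\left(-5 - 25 \right)} \left(-34\right) = 11 \sqrt{5 + 11 + 11^{2}} \left(-5\right) \left(-34\right) = 11 \sqrt{5 + 11 + 121} \left(-5\right) \left(-34\right) = 11 \sqrt{137} \left(-5\right) \left(-34\right) = - 55 \sqrt{137} \left(-34\right) = 1870 \sqrt{137}$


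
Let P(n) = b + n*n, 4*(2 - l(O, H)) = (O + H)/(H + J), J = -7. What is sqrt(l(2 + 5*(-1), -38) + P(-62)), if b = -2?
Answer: sqrt(3459395)/30 ≈ 61.998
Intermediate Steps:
l(O, H) = 2 - (H + O)/(4*(-7 + H)) (l(O, H) = 2 - (O + H)/(4*(H - 7)) = 2 - (H + O)/(4*(-7 + H)))
P(n) = -2 + n**2 (P(n) = -2 + n*n = -2 + n**2)
sqrt(l(2 + 5*(-1), -38) + P(-62)) = sqrt((-56 - (2 + 5*(-1)) + 7*(-38))/(4*(-7 - 38)) + (-2 + (-62)**2)) = sqrt((1/4)*(-56 - (2 - 5) - 266)/(-45) + (-2 + 3844)) = sqrt((1/4)*(-1/45)*(-56 - 1*(-3) - 266) + 3842) = sqrt((1/4)*(-1/45)*(-56 + 3 - 266) + 3842) = sqrt((1/4)*(-1/45)*(-319) + 3842) = sqrt(319/180 + 3842) = sqrt(691879/180) = sqrt(3459395)/30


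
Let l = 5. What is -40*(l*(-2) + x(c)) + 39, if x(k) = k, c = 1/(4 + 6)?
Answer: 435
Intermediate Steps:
c = ⅒ (c = 1/10 = ⅒ ≈ 0.10000)
-40*(l*(-2) + x(c)) + 39 = -40*(5*(-2) + ⅒) + 39 = -40*(-10 + ⅒) + 39 = -40*(-99/10) + 39 = 396 + 39 = 435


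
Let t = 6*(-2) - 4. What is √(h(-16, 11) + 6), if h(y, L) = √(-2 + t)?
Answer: √(6 + 3*I*√2) ≈ 2.5835 + 0.82112*I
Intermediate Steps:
t = -16 (t = -12 - 4 = -16)
h(y, L) = 3*I*√2 (h(y, L) = √(-2 - 16) = √(-18) = 3*I*√2)
√(h(-16, 11) + 6) = √(3*I*√2 + 6) = √(6 + 3*I*√2)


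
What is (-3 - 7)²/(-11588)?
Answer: -25/2897 ≈ -0.0086296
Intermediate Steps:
(-3 - 7)²/(-11588) = (-10)²*(-1/11588) = 100*(-1/11588) = -25/2897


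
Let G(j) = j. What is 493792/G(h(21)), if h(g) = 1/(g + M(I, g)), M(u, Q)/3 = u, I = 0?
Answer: 10369632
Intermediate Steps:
M(u, Q) = 3*u
h(g) = 1/g (h(g) = 1/(g + 3*0) = 1/(g + 0) = 1/g)
493792/G(h(21)) = 493792/(1/21) = 493792*21 = 10369632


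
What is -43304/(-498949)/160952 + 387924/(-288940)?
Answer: -973529308555256/725120568440785 ≈ -1.3426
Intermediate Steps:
-43304/(-498949)/160952 + 387924/(-288940) = -43304*(-1/498949)*(1/160952) + 387924*(-1/288940) = (43304/498949)*(1/160952) - 96981/72235 = 5413/10038354931 - 96981/72235 = -973529308555256/725120568440785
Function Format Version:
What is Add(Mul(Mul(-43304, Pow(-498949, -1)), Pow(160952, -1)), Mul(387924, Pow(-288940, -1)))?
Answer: Rational(-973529308555256, 725120568440785) ≈ -1.3426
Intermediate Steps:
Add(Mul(Mul(-43304, Pow(-498949, -1)), Pow(160952, -1)), Mul(387924, Pow(-288940, -1))) = Add(Mul(Mul(-43304, Rational(-1, 498949)), Rational(1, 160952)), Mul(387924, Rational(-1, 288940))) = Add(Mul(Rational(43304, 498949), Rational(1, 160952)), Rational(-96981, 72235)) = Add(Rational(5413, 10038354931), Rational(-96981, 72235)) = Rational(-973529308555256, 725120568440785)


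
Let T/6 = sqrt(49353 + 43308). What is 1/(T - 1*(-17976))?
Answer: 1498/26650065 - sqrt(92661)/53300130 ≈ 5.0499e-5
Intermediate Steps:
T = 6*sqrt(92661) (T = 6*sqrt(49353 + 43308) = 6*sqrt(92661) ≈ 1826.4)
1/(T - 1*(-17976)) = 1/(6*sqrt(92661) - 1*(-17976)) = 1/(6*sqrt(92661) + 17976) = 1/(17976 + 6*sqrt(92661))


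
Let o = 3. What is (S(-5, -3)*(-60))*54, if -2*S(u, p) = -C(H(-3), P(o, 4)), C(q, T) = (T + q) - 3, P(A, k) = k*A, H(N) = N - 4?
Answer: -3240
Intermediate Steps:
H(N) = -4 + N
P(A, k) = A*k
C(q, T) = -3 + T + q
S(u, p) = 1 (S(u, p) = -(-1)*(-3 + 3*4 + (-4 - 3))/2 = -(-1)*(-3 + 12 - 7)/2 = -(-1)*2/2 = -½*(-2) = 1)
(S(-5, -3)*(-60))*54 = (1*(-60))*54 = -60*54 = -3240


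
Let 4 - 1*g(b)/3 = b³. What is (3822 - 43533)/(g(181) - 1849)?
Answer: 5673/2541580 ≈ 0.0022321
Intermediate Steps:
g(b) = 12 - 3*b³
(3822 - 43533)/(g(181) - 1849) = (3822 - 43533)/((12 - 3*181³) - 1849) = -39711/((12 - 3*5929741) - 1849) = -39711/((12 - 17789223) - 1849) = -39711/(-17789211 - 1849) = -39711/(-17791060) = -39711*(-1/17791060) = 5673/2541580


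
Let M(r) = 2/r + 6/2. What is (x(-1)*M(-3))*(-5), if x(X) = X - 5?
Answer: 70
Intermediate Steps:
x(X) = -5 + X
M(r) = 3 + 2/r (M(r) = 2/r + 6*(1/2) = 2/r + 3 = 3 + 2/r)
(x(-1)*M(-3))*(-5) = ((-5 - 1)*(3 + 2/(-3)))*(-5) = -6*(3 + 2*(-1/3))*(-5) = -6*(3 - 2/3)*(-5) = -6*7/3*(-5) = -14*(-5) = 70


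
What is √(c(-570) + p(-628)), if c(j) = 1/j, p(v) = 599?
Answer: √194614530/570 ≈ 24.474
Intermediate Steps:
√(c(-570) + p(-628)) = √(1/(-570) + 599) = √(-1/570 + 599) = √(341429/570) = √194614530/570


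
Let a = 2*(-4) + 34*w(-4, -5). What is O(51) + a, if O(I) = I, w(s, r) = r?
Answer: -127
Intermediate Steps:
a = -178 (a = 2*(-4) + 34*(-5) = -8 - 170 = -178)
O(51) + a = 51 - 178 = -127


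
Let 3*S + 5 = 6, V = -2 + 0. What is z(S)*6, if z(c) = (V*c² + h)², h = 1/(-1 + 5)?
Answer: 1/216 ≈ 0.0046296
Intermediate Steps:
V = -2
h = ¼ (h = 1/4 = ¼ ≈ 0.25000)
S = ⅓ (S = -5/3 + (⅓)*6 = -5/3 + 2 = ⅓ ≈ 0.33333)
z(c) = (¼ - 2*c²)² (z(c) = (-2*c² + ¼)² = (¼ - 2*c²)²)
z(S)*6 = ((-1 + 8*(⅓)²)²/16)*6 = ((-1 + 8*(⅑))²/16)*6 = ((-1 + 8/9)²/16)*6 = ((-⅑)²/16)*6 = ((1/16)*(1/81))*6 = (1/1296)*6 = 1/216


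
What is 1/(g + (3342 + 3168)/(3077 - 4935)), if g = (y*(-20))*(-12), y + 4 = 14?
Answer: 929/2226345 ≈ 0.00041728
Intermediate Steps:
y = 10 (y = -4 + 14 = 10)
g = 2400 (g = (10*(-20))*(-12) = -200*(-12) = 2400)
1/(g + (3342 + 3168)/(3077 - 4935)) = 1/(2400 + (3342 + 3168)/(3077 - 4935)) = 1/(2400 + 6510/(-1858)) = 1/(2400 + 6510*(-1/1858)) = 1/(2400 - 3255/929) = 1/(2226345/929) = 929/2226345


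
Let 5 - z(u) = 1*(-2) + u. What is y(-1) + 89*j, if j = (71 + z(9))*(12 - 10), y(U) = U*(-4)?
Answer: 12286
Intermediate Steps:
z(u) = 7 - u (z(u) = 5 - (1*(-2) + u) = 5 - (-2 + u) = 5 + (2 - u) = 7 - u)
y(U) = -4*U
j = 138 (j = (71 + (7 - 1*9))*(12 - 10) = (71 + (7 - 9))*2 = (71 - 2)*2 = 69*2 = 138)
y(-1) + 89*j = -4*(-1) + 89*138 = 4 + 12282 = 12286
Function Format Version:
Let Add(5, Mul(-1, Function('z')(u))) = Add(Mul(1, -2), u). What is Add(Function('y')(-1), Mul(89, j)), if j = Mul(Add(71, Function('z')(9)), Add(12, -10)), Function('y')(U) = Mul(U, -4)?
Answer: 12286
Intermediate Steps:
Function('z')(u) = Add(7, Mul(-1, u)) (Function('z')(u) = Add(5, Mul(-1, Add(Mul(1, -2), u))) = Add(5, Mul(-1, Add(-2, u))) = Add(5, Add(2, Mul(-1, u))) = Add(7, Mul(-1, u)))
Function('y')(U) = Mul(-4, U)
j = 138 (j = Mul(Add(71, Add(7, Mul(-1, 9))), Add(12, -10)) = Mul(Add(71, Add(7, -9)), 2) = Mul(Add(71, -2), 2) = Mul(69, 2) = 138)
Add(Function('y')(-1), Mul(89, j)) = Add(Mul(-4, -1), Mul(89, 138)) = Add(4, 12282) = 12286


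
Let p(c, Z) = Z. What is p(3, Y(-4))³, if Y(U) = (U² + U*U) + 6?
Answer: 54872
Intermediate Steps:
Y(U) = 6 + 2*U² (Y(U) = (U² + U²) + 6 = 2*U² + 6 = 6 + 2*U²)
p(3, Y(-4))³ = (6 + 2*(-4)²)³ = (6 + 2*16)³ = (6 + 32)³ = 38³ = 54872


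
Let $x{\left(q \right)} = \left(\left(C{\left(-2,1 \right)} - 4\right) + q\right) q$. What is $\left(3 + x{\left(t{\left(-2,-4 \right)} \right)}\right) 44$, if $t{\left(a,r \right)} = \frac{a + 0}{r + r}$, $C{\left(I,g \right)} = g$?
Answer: $\frac{407}{4} \approx 101.75$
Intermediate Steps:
$t{\left(a,r \right)} = \frac{a}{2 r}$
$x{\left(q \right)} = q \left(-3 + q\right)$ ($x{\left(q \right)} = \left(\left(1 - 4\right) + q\right) q = \left(-3 + q\right) q = q \left(-3 + q\right)$)
$\left(3 + x{\left(t{\left(-2,-4 \right)} \right)}\right) 44 = \left(3 + \frac{1}{2} \left(-2\right) \frac{1}{-4} \left(-3 + \frac{1}{2} \left(-2\right) \frac{1}{-4}\right)\right) 44 = \left(3 + \frac{1}{2} \left(-2\right) \left(- \frac{1}{4}\right) \left(-3 + \frac{1}{2} \left(-2\right) \left(- \frac{1}{4}\right)\right)\right) 44 = \left(3 + \frac{-3 + \frac{1}{4}}{4}\right) 44 = \left(3 + \frac{1}{4} \left(- \frac{11}{4}\right)\right) 44 = \left(3 - \frac{11}{16}\right) 44 = \frac{37}{16} \cdot 44 = \frac{407}{4}$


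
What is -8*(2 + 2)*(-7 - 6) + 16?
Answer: 432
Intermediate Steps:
-8*(2 + 2)*(-7 - 6) + 16 = -32*(-13) + 16 = -8*(-52) + 16 = 416 + 16 = 432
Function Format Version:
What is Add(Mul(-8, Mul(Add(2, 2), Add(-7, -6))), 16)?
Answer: 432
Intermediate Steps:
Add(Mul(-8, Mul(Add(2, 2), Add(-7, -6))), 16) = Add(Mul(-8, Mul(4, -13)), 16) = Add(Mul(-8, -52), 16) = Add(416, 16) = 432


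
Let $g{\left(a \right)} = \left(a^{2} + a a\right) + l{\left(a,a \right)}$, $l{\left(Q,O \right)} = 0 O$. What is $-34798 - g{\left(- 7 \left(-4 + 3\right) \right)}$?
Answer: $-34896$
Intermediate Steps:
$l{\left(Q,O \right)} = 0$
$g{\left(a \right)} = 2 a^{2}$ ($g{\left(a \right)} = \left(a^{2} + a a\right) + 0 = \left(a^{2} + a^{2}\right) + 0 = 2 a^{2} + 0 = 2 a^{2}$)
$-34798 - g{\left(- 7 \left(-4 + 3\right) \right)} = -34798 - 2 \left(- 7 \left(-4 + 3\right)\right)^{2} = -34798 - 2 \left(\left(-7\right) \left(-1\right)\right)^{2} = -34798 - 2 \cdot 7^{2} = -34798 - 2 \cdot 49 = -34798 - 98 = -34896$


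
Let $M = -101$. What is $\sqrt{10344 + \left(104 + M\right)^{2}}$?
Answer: $\sqrt{10353} \approx 101.75$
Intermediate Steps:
$\sqrt{10344 + \left(104 + M\right)^{2}} = \sqrt{10344 + \left(104 - 101\right)^{2}} = \sqrt{10344 + 3^{2}} = \sqrt{10344 + 9} = \sqrt{10353}$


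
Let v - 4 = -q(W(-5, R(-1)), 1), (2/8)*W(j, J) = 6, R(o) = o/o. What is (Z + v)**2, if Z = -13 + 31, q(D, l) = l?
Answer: 441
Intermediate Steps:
R(o) = 1
W(j, J) = 24 (W(j, J) = 4*6 = 24)
Z = 18
v = 3 (v = 4 - 1*1 = 4 - 1 = 3)
(Z + v)**2 = (18 + 3)**2 = 21**2 = 441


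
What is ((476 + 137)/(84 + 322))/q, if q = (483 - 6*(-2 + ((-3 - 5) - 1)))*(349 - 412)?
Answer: -613/14042322 ≈ -4.3654e-5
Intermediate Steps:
q = -34587 (q = (483 - 6*(-2 + (-8 - 1)))*(-63) = (483 - 6*(-2 - 9))*(-63) = (483 - 6*(-11))*(-63) = (483 + 66)*(-63) = 549*(-63) = -34587)
((476 + 137)/(84 + 322))/q = ((476 + 137)/(84 + 322))/(-34587) = (613/406)*(-1/34587) = -613/14042322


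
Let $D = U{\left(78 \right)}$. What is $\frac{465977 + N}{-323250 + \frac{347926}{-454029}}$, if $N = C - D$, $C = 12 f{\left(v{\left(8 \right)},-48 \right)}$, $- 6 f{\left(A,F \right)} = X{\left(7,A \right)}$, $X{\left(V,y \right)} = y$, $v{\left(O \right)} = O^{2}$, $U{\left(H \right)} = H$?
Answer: $- \frac{211473541359}{146765222176} \approx -1.4409$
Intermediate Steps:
$D = 78$
$f{\left(A,F \right)} = - \frac{A}{6}$
$C = -128$ ($C = 12 \left(- \frac{8^{2}}{6}\right) = 12 \left(\left(- \frac{1}{6}\right) 64\right) = 12 \left(- \frac{32}{3}\right) = -128$)
$N = -206$ ($N = -128 - 78 = -206$)
$\frac{465977 + N}{-323250 + \frac{347926}{-454029}} = \frac{465977 - 206}{-323250 + \frac{347926}{-454029}} = \frac{465771}{-323250 + 347926 \left(- \frac{1}{454029}\right)} = \frac{465771}{-323250 - \frac{347926}{454029}} = \frac{465771}{- \frac{146765222176}{454029}} = 465771 \left(- \frac{454029}{146765222176}\right) = - \frac{211473541359}{146765222176}$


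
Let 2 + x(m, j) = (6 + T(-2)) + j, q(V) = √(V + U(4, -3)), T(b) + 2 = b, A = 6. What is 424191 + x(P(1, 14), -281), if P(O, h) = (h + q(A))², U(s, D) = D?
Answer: 423910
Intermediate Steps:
T(b) = -2 + b
q(V) = √(-3 + V) (q(V) = √(V - 3) = √(-3 + V))
P(O, h) = (h + √3)² (P(O, h) = (h + √(-3 + 6))² = (h + √3)²)
x(m, j) = j (x(m, j) = -2 + ((6 + (-2 - 2)) + j) = -2 + ((6 - 4) + j) = -2 + (2 + j) = j)
424191 + x(P(1, 14), -281) = 424191 - 281 = 423910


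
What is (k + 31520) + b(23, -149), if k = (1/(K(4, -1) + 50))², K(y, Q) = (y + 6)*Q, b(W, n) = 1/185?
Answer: 1865984357/59200 ≈ 31520.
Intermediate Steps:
b(W, n) = 1/185
K(y, Q) = Q*(6 + y) (K(y, Q) = (6 + y)*Q = Q*(6 + y))
k = 1/1600 (k = (1/(-(6 + 4) + 50))² = (1/(-1*10 + 50))² = (1/(-10 + 50))² = (1/40)² = 1/1600 ≈ 0.00062500)
(k + 31520) + b(23, -149) = (1/1600 + 31520) + 1/185 = 50432001/1600 + 1/185 = 1865984357/59200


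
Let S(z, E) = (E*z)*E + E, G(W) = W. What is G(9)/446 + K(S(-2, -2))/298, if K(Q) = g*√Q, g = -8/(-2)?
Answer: 9/446 + 2*I*√10/149 ≈ 0.020179 + 0.042447*I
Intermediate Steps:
g = 4 (g = -8*(-½) = 4)
S(z, E) = E + z*E² (S(z, E) = z*E² + E = E + z*E²)
K(Q) = 4*√Q
G(9)/446 + K(S(-2, -2))/298 = 9/446 + (4*√(-2*(1 - 2*(-2))))/298 = 9*(1/446) + (4*√(-2*(1 + 4)))*(1/298) = 9/446 + (4*√(-2*5))*(1/298) = 9/446 + (4*√(-10))*(1/298) = 9/446 + (4*(I*√10))*(1/298) = 9/446 + (4*I*√10)*(1/298) = 9/446 + 2*I*√10/149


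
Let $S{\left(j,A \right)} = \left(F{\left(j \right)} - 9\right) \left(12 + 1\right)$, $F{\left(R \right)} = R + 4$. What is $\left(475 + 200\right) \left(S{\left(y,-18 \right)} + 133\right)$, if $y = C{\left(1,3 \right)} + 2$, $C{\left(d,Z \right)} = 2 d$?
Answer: $81000$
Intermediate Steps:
$y = 4$ ($y = 2 \cdot 1 + 2 = 2 + 2 = 4$)
$F{\left(R \right)} = 4 + R$
$S{\left(j,A \right)} = -65 + 13 j$ ($S{\left(j,A \right)} = \left(\left(4 + j\right) - 9\right) \left(12 + 1\right) = \left(-5 + j\right) 13 = -65 + 13 j$)
$\left(475 + 200\right) \left(S{\left(y,-18 \right)} + 133\right) = \left(475 + 200\right) \left(\left(-65 + 13 \cdot 4\right) + 133\right) = 675 \left(\left(-65 + 52\right) + 133\right) = 675 \left(-13 + 133\right) = 675 \cdot 120 = 81000$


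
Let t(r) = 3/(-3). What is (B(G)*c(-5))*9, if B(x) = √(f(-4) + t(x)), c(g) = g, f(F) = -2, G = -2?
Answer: -45*I*√3 ≈ -77.942*I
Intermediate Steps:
t(r) = -1 (t(r) = 3*(-⅓) = -1)
B(x) = I*√3 (B(x) = √(-2 - 1) = √(-3) = I*√3)
(B(G)*c(-5))*9 = ((I*√3)*(-5))*9 = -5*I*√3*9 = -45*I*√3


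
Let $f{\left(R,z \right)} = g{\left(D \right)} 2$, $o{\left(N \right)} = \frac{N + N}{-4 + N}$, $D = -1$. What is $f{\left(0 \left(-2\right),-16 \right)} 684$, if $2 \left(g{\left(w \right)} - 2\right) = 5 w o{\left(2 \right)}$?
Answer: $9576$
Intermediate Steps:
$o{\left(N \right)} = \frac{2 N}{-4 + N}$
$g{\left(w \right)} = 2 - 5 w$ ($g{\left(w \right)} = 2 + \frac{5 w 2 \cdot 2 \frac{1}{-4 + 2}}{2} = 2 + \frac{5 w 2 \cdot 2 \frac{1}{-2}}{2} = 2 + \frac{5 w 2 \cdot 2 \left(- \frac{1}{2}\right)}{2} = 2 + \frac{5 w \left(-2\right)}{2} = 2 + \frac{\left(-10\right) w}{2} = 2 - 5 w$)
$f{\left(R,z \right)} = 14$ ($f{\left(R,z \right)} = \left(2 - -5\right) 2 = \left(2 + 5\right) 2 = 7 \cdot 2 = 14$)
$f{\left(0 \left(-2\right),-16 \right)} 684 = 14 \cdot 684 = 9576$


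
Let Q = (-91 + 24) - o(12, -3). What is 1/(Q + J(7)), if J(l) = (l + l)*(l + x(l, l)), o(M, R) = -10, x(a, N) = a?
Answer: 1/139 ≈ 0.0071942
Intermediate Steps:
J(l) = 4*l**2 (J(l) = (l + l)*(l + l) = (2*l)*(2*l) = 4*l**2)
Q = -57 (Q = (-91 + 24) - 1*(-10) = -67 + 10 = -57)
1/(Q + J(7)) = 1/(-57 + 4*7**2) = 1/(-57 + 4*49) = 1/(-57 + 196) = 1/139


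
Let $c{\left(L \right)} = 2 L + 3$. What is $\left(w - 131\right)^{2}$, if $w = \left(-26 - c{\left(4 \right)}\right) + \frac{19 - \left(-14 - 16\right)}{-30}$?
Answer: $\frac{25897921}{900} \approx 28775.0$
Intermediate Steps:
$c{\left(L \right)} = 3 + 2 L$
$w = - \frac{1159}{30}$ ($w = \left(-26 - \left(3 + 2 \cdot 4\right)\right) + \frac{19 - \left(-14 - 16\right)}{-30} = \left(-26 - \left(3 + 8\right)\right) + \left(19 - -30\right) \left(- \frac{1}{30}\right) = \left(-26 - 11\right) + \left(19 + 30\right) \left(- \frac{1}{30}\right) = \left(-26 - 11\right) + 49 \left(- \frac{1}{30}\right) = -37 - \frac{49}{30} = - \frac{1159}{30} \approx -38.633$)
$\left(w - 131\right)^{2} = \left(- \frac{1159}{30} - 131\right)^{2} = \left(- \frac{5089}{30}\right)^{2} = \frac{25897921}{900}$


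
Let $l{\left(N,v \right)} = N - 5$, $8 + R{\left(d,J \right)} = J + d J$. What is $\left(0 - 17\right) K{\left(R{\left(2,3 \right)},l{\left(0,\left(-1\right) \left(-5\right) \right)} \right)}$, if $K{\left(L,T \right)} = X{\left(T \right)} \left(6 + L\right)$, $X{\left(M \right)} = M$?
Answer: $595$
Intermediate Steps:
$R{\left(d,J \right)} = -8 + J + J d$ ($R{\left(d,J \right)} = -8 + \left(J + d J\right) = -8 + \left(J + J d\right) = -8 + J + J d$)
$l{\left(N,v \right)} = -5 + N$
$K{\left(L,T \right)} = T \left(6 + L\right)$
$\left(0 - 17\right) K{\left(R{\left(2,3 \right)},l{\left(0,\left(-1\right) \left(-5\right) \right)} \right)} = \left(0 - 17\right) \left(-5 + 0\right) \left(6 + \left(-8 + 3 + 3 \cdot 2\right)\right) = - 17 \left(- 5 \left(6 + \left(-8 + 3 + 6\right)\right)\right) = - 17 \left(- 5 \left(6 + 1\right)\right) = - 17 \left(\left(-5\right) 7\right) = \left(-17\right) \left(-35\right) = 595$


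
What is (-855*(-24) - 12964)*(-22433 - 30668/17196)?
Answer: -728754544504/4299 ≈ -1.6952e+8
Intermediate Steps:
(-855*(-24) - 12964)*(-22433 - 30668/17196) = (20520 - 12964)*(-22433 - 30668*1/17196) = 7556*(-22433 - 7667/4299) = 7556*(-96447134/4299) = -728754544504/4299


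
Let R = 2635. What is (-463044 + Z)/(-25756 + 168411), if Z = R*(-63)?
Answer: -629049/142655 ≈ -4.4096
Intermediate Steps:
Z = -166005 (Z = 2635*(-63) = -166005)
(-463044 + Z)/(-25756 + 168411) = (-463044 - 166005)/(-25756 + 168411) = -629049/142655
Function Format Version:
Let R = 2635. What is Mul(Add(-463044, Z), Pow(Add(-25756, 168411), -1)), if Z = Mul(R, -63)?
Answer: Rational(-629049, 142655) ≈ -4.4096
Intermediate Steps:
Z = -166005 (Z = Mul(2635, -63) = -166005)
Mul(Add(-463044, Z), Pow(Add(-25756, 168411), -1)) = Mul(Add(-463044, -166005), Pow(Add(-25756, 168411), -1)) = Mul(-629049, Pow(142655, -1)) = Mul(-629049, Rational(1, 142655)) = Rational(-629049, 142655)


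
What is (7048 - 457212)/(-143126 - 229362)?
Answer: 112541/93122 ≈ 1.2085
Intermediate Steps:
(7048 - 457212)/(-143126 - 229362) = -450164/(-372488) = -450164*(-1/372488) = 112541/93122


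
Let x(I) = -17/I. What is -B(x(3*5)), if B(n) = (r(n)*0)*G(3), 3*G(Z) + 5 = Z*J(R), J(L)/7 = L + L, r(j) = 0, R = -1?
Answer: 0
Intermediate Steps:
J(L) = 14*L (J(L) = 7*(L + L) = 7*(2*L) = 14*L)
G(Z) = -5/3 - 14*Z/3 (G(Z) = -5/3 + (Z*(14*(-1)))/3 = -5/3 + (Z*(-14))/3 = -5/3 + (-14*Z)/3 = -5/3 - 14*Z/3)
B(n) = 0 (B(n) = (0*0)*(-5/3 - 14/3*3) = 0*(-5/3 - 14) = 0*(-47/3) = 0)
-B(x(3*5)) = -1*0 = 0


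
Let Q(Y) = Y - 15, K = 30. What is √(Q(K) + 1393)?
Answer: 8*√22 ≈ 37.523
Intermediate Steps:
Q(Y) = -15 + Y
√(Q(K) + 1393) = √((-15 + 30) + 1393) = √(15 + 1393) = √1408 = 8*√22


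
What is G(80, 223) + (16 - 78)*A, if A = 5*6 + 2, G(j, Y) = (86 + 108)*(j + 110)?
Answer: 34876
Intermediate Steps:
G(j, Y) = 21340 + 194*j (G(j, Y) = 194*(110 + j) = 21340 + 194*j)
A = 32 (A = 30 + 2 = 32)
G(80, 223) + (16 - 78)*A = (21340 + 194*80) + (16 - 78)*32 = (21340 + 15520) - 62*32 = 36860 - 1984 = 34876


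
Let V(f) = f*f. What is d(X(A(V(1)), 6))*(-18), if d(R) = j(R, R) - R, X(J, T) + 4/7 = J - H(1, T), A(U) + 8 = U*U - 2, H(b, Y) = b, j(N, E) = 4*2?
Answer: -2340/7 ≈ -334.29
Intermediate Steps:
j(N, E) = 8
V(f) = f²
A(U) = -10 + U² (A(U) = -8 + (U*U - 2) = -8 + (U² - 2) = -8 + (-2 + U²) = -10 + U²)
X(J, T) = -11/7 + J (X(J, T) = -4/7 + (J - 1*1) = -4/7 + (J - 1) = -4/7 + (-1 + J) = -11/7 + J)
d(R) = 8 - R
d(X(A(V(1)), 6))*(-18) = (8 - (-11/7 + (-10 + (1²)²)))*(-18) = (8 - (-11/7 + (-10 + 1²)))*(-18) = (8 - (-11/7 + (-10 + 1)))*(-18) = (8 - (-11/7 - 9))*(-18) = (8 - 1*(-74/7))*(-18) = (8 + 74/7)*(-18) = (130/7)*(-18) = -2340/7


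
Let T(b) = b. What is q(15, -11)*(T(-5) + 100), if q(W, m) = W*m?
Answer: -15675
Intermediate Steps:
q(15, -11)*(T(-5) + 100) = (15*(-11))*(-5 + 100) = -165*95 = -15675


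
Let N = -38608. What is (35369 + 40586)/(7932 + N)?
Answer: -75955/30676 ≈ -2.4760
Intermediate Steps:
(35369 + 40586)/(7932 + N) = (35369 + 40586)/(7932 - 38608) = 75955/(-30676) = 75955*(-1/30676) = -75955/30676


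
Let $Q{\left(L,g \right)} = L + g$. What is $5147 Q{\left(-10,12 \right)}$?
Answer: $10294$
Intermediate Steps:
$5147 Q{\left(-10,12 \right)} = 5147 \left(-10 + 12\right) = 5147 \cdot 2 = 10294$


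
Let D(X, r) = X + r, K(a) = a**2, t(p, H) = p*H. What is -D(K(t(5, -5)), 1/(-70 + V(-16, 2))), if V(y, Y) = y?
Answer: -53749/86 ≈ -624.99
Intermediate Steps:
t(p, H) = H*p
-D(K(t(5, -5)), 1/(-70 + V(-16, 2))) = -((-5*5)**2 + 1/(-70 - 16)) = -((-25)**2 + 1/(-86)) = -(625 - 1/86) = -1*53749/86 = -53749/86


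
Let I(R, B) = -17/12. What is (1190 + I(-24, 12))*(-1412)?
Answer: -5034839/3 ≈ -1.6783e+6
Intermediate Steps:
I(R, B) = -17/12 (I(R, B) = -17*1/12 = -17/12)
(1190 + I(-24, 12))*(-1412) = (1190 - 17/12)*(-1412) = (14263/12)*(-1412) = -5034839/3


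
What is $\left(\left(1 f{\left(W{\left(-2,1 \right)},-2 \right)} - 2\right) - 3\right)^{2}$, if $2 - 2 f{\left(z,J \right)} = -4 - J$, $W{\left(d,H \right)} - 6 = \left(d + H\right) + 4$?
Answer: $9$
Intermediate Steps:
$W{\left(d,H \right)} = 10 + H + d$ ($W{\left(d,H \right)} = 6 + \left(\left(d + H\right) + 4\right) = 6 + \left(\left(H + d\right) + 4\right) = 6 + \left(4 + H + d\right) = 10 + H + d$)
$f{\left(z,J \right)} = 3 + \frac{J}{2}$ ($f{\left(z,J \right)} = 1 - \frac{-4 - J}{2} = 1 + \left(2 + \frac{J}{2}\right) = 3 + \frac{J}{2}$)
$\left(\left(1 f{\left(W{\left(-2,1 \right)},-2 \right)} - 2\right) - 3\right)^{2} = \left(\left(1 \left(3 + \frac{1}{2} \left(-2\right)\right) - 2\right) - 3\right)^{2} = \left(\left(1 \left(3 - 1\right) - 2\right) - 3\right)^{2} = \left(\left(1 \cdot 2 - 2\right) - 3\right)^{2} = \left(\left(2 - 2\right) - 3\right)^{2} = \left(0 - 3\right)^{2} = \left(-3\right)^{2} = 9$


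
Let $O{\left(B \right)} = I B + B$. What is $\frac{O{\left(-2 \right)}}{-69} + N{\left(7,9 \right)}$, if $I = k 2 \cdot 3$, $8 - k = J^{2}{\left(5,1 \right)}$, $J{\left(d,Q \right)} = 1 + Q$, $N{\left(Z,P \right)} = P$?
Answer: $\frac{671}{69} \approx 9.7246$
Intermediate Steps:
$k = 4$ ($k = 8 - \left(1 + 1\right)^{2} = 8 - 2^{2} = 8 - 4 = 4$)
$I = 24$ ($I = 4 \cdot 2 \cdot 3 = 4 \cdot 6 = 24$)
$O{\left(B \right)} = 25 B$ ($O{\left(B \right)} = 24 B + B = 25 B$)
$\frac{O{\left(-2 \right)}}{-69} + N{\left(7,9 \right)} = \frac{25 \left(-2\right)}{-69} + 9 = \left(-50\right) \left(- \frac{1}{69}\right) + 9 = \frac{50}{69} + 9 = \frac{671}{69}$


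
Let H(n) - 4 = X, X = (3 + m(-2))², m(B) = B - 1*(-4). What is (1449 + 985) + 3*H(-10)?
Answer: 2521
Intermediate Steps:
m(B) = 4 + B (m(B) = B + 4 = 4 + B)
X = 25 (X = (3 + (4 - 2))² = (3 + 2)² = 5² = 25)
H(n) = 29 (H(n) = 4 + 25 = 29)
(1449 + 985) + 3*H(-10) = (1449 + 985) + 3*29 = 2434 + 87 = 2521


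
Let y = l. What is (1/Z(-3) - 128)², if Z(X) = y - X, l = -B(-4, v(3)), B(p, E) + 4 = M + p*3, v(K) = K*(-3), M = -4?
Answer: 8661249/529 ≈ 16373.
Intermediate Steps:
v(K) = -3*K
B(p, E) = -8 + 3*p (B(p, E) = -4 + (-4 + p*3) = -4 + (-4 + 3*p) = -8 + 3*p)
l = 20 (l = -(-8 + 3*(-4)) = -(-8 - 12) = -1*(-20) = 20)
y = 20
Z(X) = 20 - X
(1/Z(-3) - 128)² = (1/(20 - 1*(-3)) - 128)² = (1/(20 + 3) - 128)² = (1/23 - 128)² = (-2943/23)² = 8661249/529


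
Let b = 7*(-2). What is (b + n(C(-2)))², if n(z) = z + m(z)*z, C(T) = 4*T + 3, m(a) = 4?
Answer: 1521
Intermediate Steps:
C(T) = 3 + 4*T
b = -14
n(z) = 5*z (n(z) = z + 4*z = 5*z)
(b + n(C(-2)))² = (-14 + 5*(3 + 4*(-2)))² = (-14 + 5*(3 - 8))² = (-14 + 5*(-5))² = (-14 - 25)² = (-39)² = 1521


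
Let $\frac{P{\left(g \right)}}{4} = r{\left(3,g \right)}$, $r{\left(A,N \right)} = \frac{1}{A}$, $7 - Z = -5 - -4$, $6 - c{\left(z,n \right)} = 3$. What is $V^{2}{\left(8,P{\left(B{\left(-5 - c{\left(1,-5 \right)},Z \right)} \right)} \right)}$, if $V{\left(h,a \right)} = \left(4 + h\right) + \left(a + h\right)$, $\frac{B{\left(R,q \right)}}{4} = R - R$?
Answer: $\frac{4096}{9} \approx 455.11$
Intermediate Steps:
$c{\left(z,n \right)} = 3$ ($c{\left(z,n \right)} = 6 - 3 = 3$)
$Z = 8$ ($Z = 7 - \left(-5 - -4\right) = 7 - \left(-5 + 4\right) = 7 - -1 = 7 + 1 = 8$)
$B{\left(R,q \right)} = 0$ ($B{\left(R,q \right)} = 4 \left(R - R\right) = 4 \cdot 0 = 0$)
$P{\left(g \right)} = \frac{4}{3}$
$V{\left(h,a \right)} = 4 + a + 2 h$
$V^{2}{\left(8,P{\left(B{\left(-5 - c{\left(1,-5 \right)},Z \right)} \right)} \right)} = \left(4 + \frac{4}{3} + 2 \cdot 8\right)^{2} = \left(4 + \frac{4}{3} + 16\right)^{2} = \left(\frac{64}{3}\right)^{2} = \frac{4096}{9}$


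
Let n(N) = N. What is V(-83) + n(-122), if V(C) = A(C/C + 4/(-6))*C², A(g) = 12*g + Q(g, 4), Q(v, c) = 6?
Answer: 68768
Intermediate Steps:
A(g) = 6 + 12*g (A(g) = 12*g + 6 = 6 + 12*g)
V(C) = 10*C² (V(C) = (6 + 12*(C/C + 4/(-6)))*C² = (6 + 12*(1 + 4*(-⅙)))*C² = (6 + 12*(1 - ⅔))*C² = (6 + 12*(⅓))*C² = (6 + 4)*C² = 10*C²)
V(-83) + n(-122) = 10*(-83)² - 122 = 10*6889 - 122 = 68890 - 122 = 68768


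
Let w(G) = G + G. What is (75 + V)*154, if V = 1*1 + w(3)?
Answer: 12628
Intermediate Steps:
w(G) = 2*G
V = 7 (V = 1*1 + 2*3 = 1 + 6 = 7)
(75 + V)*154 = (75 + 7)*154 = 82*154 = 12628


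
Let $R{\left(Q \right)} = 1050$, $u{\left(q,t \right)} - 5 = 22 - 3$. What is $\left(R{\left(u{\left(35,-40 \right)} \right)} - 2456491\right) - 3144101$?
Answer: $-5599542$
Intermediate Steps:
$u{\left(q,t \right)} = 24$ ($u{\left(q,t \right)} = 5 + \left(22 - 3\right) = 5 + 19 = 24$)
$\left(R{\left(u{\left(35,-40 \right)} \right)} - 2456491\right) - 3144101 = \left(1050 - 2456491\right) - 3144101 = -2455441 - 3144101 = -5599542$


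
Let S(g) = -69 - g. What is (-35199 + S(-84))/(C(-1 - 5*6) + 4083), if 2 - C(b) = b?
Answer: -2932/343 ≈ -8.5481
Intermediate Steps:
C(b) = 2 - b
(-35199 + S(-84))/(C(-1 - 5*6) + 4083) = (-35199 + (-69 - 1*(-84)))/((2 - (-1 - 5*6)) + 4083) = (-35199 + (-69 + 84))/((2 - (-1 - 30)) + 4083) = (-35199 + 15)/((2 - 1*(-31)) + 4083) = -35184/((2 + 31) + 4083) = -35184/(33 + 4083) = -35184/4116 = -35184*1/4116 = -2932/343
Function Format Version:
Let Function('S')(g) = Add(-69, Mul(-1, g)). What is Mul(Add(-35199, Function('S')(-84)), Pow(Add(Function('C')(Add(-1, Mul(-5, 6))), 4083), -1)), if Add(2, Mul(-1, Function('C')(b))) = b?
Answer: Rational(-2932, 343) ≈ -8.5481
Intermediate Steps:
Function('C')(b) = Add(2, Mul(-1, b))
Mul(Add(-35199, Function('S')(-84)), Pow(Add(Function('C')(Add(-1, Mul(-5, 6))), 4083), -1)) = Mul(Add(-35199, Add(-69, Mul(-1, -84))), Pow(Add(Add(2, Mul(-1, Add(-1, Mul(-5, 6)))), 4083), -1)) = Mul(Add(-35199, Add(-69, 84)), Pow(Add(Add(2, Mul(-1, Add(-1, -30))), 4083), -1)) = Mul(Add(-35199, 15), Pow(Add(Add(2, Mul(-1, -31)), 4083), -1)) = Mul(-35184, Pow(Add(Add(2, 31), 4083), -1)) = Mul(-35184, Pow(Add(33, 4083), -1)) = Mul(-35184, Pow(4116, -1)) = Mul(-35184, Rational(1, 4116)) = Rational(-2932, 343)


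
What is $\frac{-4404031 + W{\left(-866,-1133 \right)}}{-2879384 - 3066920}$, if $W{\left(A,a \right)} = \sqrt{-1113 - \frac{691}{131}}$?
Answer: $\frac{4404031}{5946304} - \frac{i \sqrt{19190714}}{778965824} \approx 0.74063 - 5.6238 \cdot 10^{-6} i$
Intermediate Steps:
$W{\left(A,a \right)} = \frac{i \sqrt{19190714}}{131}$ ($W{\left(A,a \right)} = \sqrt{-1113 - \frac{691}{131}} = \sqrt{- \frac{146494}{131}} = \frac{i \sqrt{19190714}}{131}$)
$\frac{-4404031 + W{\left(-866,-1133 \right)}}{-2879384 - 3066920} = \frac{-4404031 + \frac{i \sqrt{19190714}}{131}}{-2879384 - 3066920} = \frac{-4404031 + \frac{i \sqrt{19190714}}{131}}{-5946304} = \left(-4404031 + \frac{i \sqrt{19190714}}{131}\right) \left(- \frac{1}{5946304}\right) = \frac{4404031}{5946304} - \frac{i \sqrt{19190714}}{778965824}$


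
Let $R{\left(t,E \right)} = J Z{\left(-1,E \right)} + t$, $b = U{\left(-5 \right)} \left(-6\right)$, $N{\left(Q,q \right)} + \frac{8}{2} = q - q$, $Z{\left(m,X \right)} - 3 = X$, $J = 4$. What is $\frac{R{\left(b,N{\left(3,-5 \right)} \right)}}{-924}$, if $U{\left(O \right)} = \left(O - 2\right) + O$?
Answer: $- \frac{17}{231} \approx -0.073593$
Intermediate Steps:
$Z{\left(m,X \right)} = 3 + X$
$N{\left(Q,q \right)} = -4$ ($N{\left(Q,q \right)} = -4 + \left(q - q\right) = -4 + 0 = -4$)
$U{\left(O \right)} = -2 + 2 O$ ($U{\left(O \right)} = \left(-2 + O\right) + O = -2 + 2 O$)
$b = 72$ ($b = \left(-2 + 2 \left(-5\right)\right) \left(-6\right) = \left(-2 - 10\right) \left(-6\right) = \left(-12\right) \left(-6\right) = 72$)
$R{\left(t,E \right)} = 12 + t + 4 E$ ($R{\left(t,E \right)} = 4 \left(3 + E\right) + t = \left(12 + 4 E\right) + t = 12 + t + 4 E$)
$\frac{R{\left(b,N{\left(3,-5 \right)} \right)}}{-924} = \frac{12 + 72 + 4 \left(-4\right)}{-924} = \left(12 + 72 - 16\right) \left(- \frac{1}{924}\right) = 68 \left(- \frac{1}{924}\right) = - \frac{17}{231}$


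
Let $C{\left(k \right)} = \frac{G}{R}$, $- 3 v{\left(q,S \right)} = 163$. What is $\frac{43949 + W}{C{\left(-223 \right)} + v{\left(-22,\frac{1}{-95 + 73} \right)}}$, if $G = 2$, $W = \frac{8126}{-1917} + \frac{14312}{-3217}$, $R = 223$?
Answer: $- \frac{60428411131645}{74708960409} \approx -808.85$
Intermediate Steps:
$v{\left(q,S \right)} = - \frac{163}{3}$ ($v{\left(q,S \right)} = \left(- \frac{1}{3}\right) 163 = - \frac{163}{3}$)
$W = - \frac{53577446}{6166989}$ ($W = 8126 \left(- \frac{1}{1917}\right) + 14312 \left(- \frac{1}{3217}\right) = - \frac{8126}{1917} - \frac{14312}{3217} = - \frac{53577446}{6166989} \approx -8.6878$)
$C{\left(k \right)} = \frac{2}{223}$
$\frac{43949 + W}{C{\left(-223 \right)} + v{\left(-22,\frac{1}{-95 + 73} \right)}} = \frac{43949 - \frac{53577446}{6166989}}{\frac{2}{223} - \frac{163}{3}} = \frac{270979422115}{6166989 \left(- \frac{36343}{669}\right)} = \frac{270979422115}{6166989} \left(- \frac{669}{36343}\right) = - \frac{60428411131645}{74708960409}$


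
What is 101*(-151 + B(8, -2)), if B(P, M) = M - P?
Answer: -16261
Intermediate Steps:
101*(-151 + B(8, -2)) = 101*(-151 + (-2 - 1*8)) = 101*(-151 + (-2 - 8)) = 101*(-151 - 10) = 101*(-161) = -16261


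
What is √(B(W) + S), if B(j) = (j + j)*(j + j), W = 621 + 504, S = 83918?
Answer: √5146418 ≈ 2268.6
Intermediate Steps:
W = 1125
B(j) = 4*j² (B(j) = (2*j)*(2*j) = 4*j²)
√(B(W) + S) = √(4*1125² + 83918) = √(4*1265625 + 83918) = √(5062500 + 83918) = √5146418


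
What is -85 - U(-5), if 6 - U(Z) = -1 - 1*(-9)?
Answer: -83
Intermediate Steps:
U(Z) = -2 (U(Z) = 6 - (-1 - 1*(-9)) = 6 - (-1 + 9) = 6 - 1*8 = 6 - 8 = -2)
-85 - U(-5) = -85 - 1*(-2) = -85 + 2 = -83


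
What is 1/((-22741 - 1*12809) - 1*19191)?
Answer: -1/54741 ≈ -1.8268e-5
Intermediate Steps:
1/((-22741 - 1*12809) - 1*19191) = 1/((-22741 - 12809) - 19191) = 1/(-35550 - 19191) = 1/(-54741) = -1/54741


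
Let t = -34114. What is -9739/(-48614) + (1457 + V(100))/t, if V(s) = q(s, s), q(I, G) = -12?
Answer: 65497254/414604499 ≈ 0.15798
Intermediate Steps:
V(s) = -12
-9739/(-48614) + (1457 + V(100))/t = -9739/(-48614) + (1457 - 12)/(-34114) = -9739*(-1/48614) + 1445*(-1/34114) = 9739/48614 - 1445/34114 = 65497254/414604499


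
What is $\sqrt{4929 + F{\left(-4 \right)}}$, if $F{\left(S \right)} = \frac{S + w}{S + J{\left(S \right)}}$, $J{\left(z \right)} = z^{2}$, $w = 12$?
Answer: $\frac{\sqrt{44367}}{3} \approx 70.212$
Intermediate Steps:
$F{\left(S \right)} = \frac{12 + S}{S + S^{2}}$ ($F{\left(S \right)} = \frac{S + 12}{S + S^{2}} = \frac{12 + S}{S + S^{2}}$)
$\sqrt{4929 + F{\left(-4 \right)}} = \sqrt{4929 + \frac{12 - 4}{\left(-4\right) \left(1 - 4\right)}} = \sqrt{4929 - \frac{1}{4} \frac{1}{-3} \cdot 8} = \sqrt{4929 - \left(- \frac{1}{12}\right) 8} = \sqrt{4929 + \frac{2}{3}} = \sqrt{\frac{14789}{3}} = \frac{\sqrt{44367}}{3}$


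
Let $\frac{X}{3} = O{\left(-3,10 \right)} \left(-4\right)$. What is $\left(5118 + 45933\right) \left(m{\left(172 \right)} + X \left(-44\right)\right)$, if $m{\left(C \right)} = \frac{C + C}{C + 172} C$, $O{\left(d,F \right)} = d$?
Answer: $-72084012$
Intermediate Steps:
$m{\left(C \right)} = \frac{2 C^{2}}{172 + C}$ ($m{\left(C \right)} = \frac{2 C}{172 + C} C = \frac{2 C^{2}}{172 + C}$)
$X = 36$ ($X = 3 \left(\left(-3\right) \left(-4\right)\right) = 3 \cdot 12 = 36$)
$\left(5118 + 45933\right) \left(m{\left(172 \right)} + X \left(-44\right)\right) = \left(5118 + 45933\right) \left(\frac{2 \cdot 172^{2}}{172 + 172} + 36 \left(-44\right)\right) = 51051 \left(2 \cdot 29584 \cdot \frac{1}{344} - 1584\right) = 51051 \left(172 - 1584\right) = 51051 \left(-1412\right) = -72084012$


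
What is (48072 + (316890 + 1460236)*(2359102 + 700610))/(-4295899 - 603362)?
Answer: -1812497931928/1633087 ≈ -1.1099e+6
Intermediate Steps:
(48072 + (316890 + 1460236)*(2359102 + 700610))/(-4295899 - 603362) = (48072 + 1777126*3059712)/(-4899261) = (48072 + 5437493747712)*(-1/4899261) = 5437493795784*(-1/4899261) = -1812497931928/1633087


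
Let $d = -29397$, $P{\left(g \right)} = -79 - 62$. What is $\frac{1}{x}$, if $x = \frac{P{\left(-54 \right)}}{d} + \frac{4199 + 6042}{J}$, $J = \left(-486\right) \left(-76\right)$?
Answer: $\frac{19049256}{5373029} \approx 3.5453$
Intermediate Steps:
$P{\left(g \right)} = -141$
$J = 36936$
$x = \frac{5373029}{19049256}$ ($x = - \frac{141}{-29397} + \frac{4199 + 6042}{36936} = \left(-141\right) \left(- \frac{1}{29397}\right) + 10241 \cdot \frac{1}{36936} = \frac{47}{9799} + \frac{539}{1944} = \frac{5373029}{19049256} \approx 0.28206$)
$\frac{1}{x} = \frac{1}{\frac{5373029}{19049256}} = \frac{19049256}{5373029}$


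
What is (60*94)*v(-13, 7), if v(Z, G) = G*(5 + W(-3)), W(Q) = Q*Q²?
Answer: -868560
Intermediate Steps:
W(Q) = Q³
v(Z, G) = -22*G (v(Z, G) = G*(5 + (-3)³) = G*(5 - 27) = G*(-22) = -22*G)
(60*94)*v(-13, 7) = (60*94)*(-22*7) = 5640*(-154) = -868560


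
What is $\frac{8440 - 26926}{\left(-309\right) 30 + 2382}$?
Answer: $\frac{3081}{1148} \approx 2.6838$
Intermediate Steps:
$\frac{8440 - 26926}{\left(-309\right) 30 + 2382} = - \frac{18486}{-9270 + 2382} = - \frac{18486}{-6888} = \left(-18486\right) \left(- \frac{1}{6888}\right) = \frac{3081}{1148}$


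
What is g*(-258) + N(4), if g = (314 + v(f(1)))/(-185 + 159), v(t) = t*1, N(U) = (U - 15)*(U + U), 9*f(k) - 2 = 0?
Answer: 118172/39 ≈ 3030.1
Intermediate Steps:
f(k) = 2/9 (f(k) = 2/9 + (⅑)*0 = 2/9 + 0 = 2/9)
N(U) = 2*U*(-15 + U) (N(U) = (-15 + U)*(2*U) = 2*U*(-15 + U))
v(t) = t
g = -1414/117 (g = (314 + 2/9)/(-185 + 159) = (2828/9)/(-26) = (2828/9)*(-1/26) = -1414/117 ≈ -12.085)
g*(-258) + N(4) = -1414/117*(-258) + 2*4*(-15 + 4) = 121604/39 + 2*4*(-11) = 121604/39 - 88 = 118172/39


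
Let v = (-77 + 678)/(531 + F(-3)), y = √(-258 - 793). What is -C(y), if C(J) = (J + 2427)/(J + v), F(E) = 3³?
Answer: 558*(-√1051 + 2427*I)/(-601*I + 558*√1051) ≈ -3.4833 + 74.747*I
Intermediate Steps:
F(E) = 27
y = I*√1051 (y = √(-1051) = I*√1051 ≈ 32.419*I)
v = 601/558 (v = (-77 + 678)/(531 + 27) = 601/558 ≈ 1.0771)
C(J) = (2427 + J)/(601/558 + J) (C(J) = (J + 2427)/(J + 601/558) = (2427 + J)/(601/558 + J))
-C(y) = -558*(2427 + I*√1051)/(601 + 558*(I*√1051)) = -558*(2427 + I*√1051)/(601 + 558*I*√1051)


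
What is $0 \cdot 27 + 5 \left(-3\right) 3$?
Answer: $-45$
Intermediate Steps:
$0 \cdot 27 + 5 \left(-3\right) 3 = 0 - 45 = -45$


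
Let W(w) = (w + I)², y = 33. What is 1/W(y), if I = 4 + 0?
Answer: 1/1369 ≈ 0.00073046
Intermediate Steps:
I = 4
W(w) = (4 + w)² (W(w) = (w + 4)² = (4 + w)²)
1/W(y) = 1/((4 + 33)²) = 1/(37²) = 1/1369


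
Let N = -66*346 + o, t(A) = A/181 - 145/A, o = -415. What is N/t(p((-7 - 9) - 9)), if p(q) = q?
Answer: -21042155/5124 ≈ -4106.6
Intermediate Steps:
t(A) = -145/A + A/181 (t(A) = A*(1/181) - 145/A = A/181 - 145/A = -145/A + A/181)
N = -23251 (N = -66*346 - 415 = -22836 - 415 = -23251)
N/t(p((-7 - 9) - 9)) = -23251/(-145/((-7 - 9) - 9) + ((-7 - 9) - 9)/181) = -23251/(-145/(-16 - 9) + (-16 - 9)/181) = -23251/(-145/(-25) + (1/181)*(-25)) = -23251/(-145*(-1/25) - 25/181) = -23251/(29/5 - 25/181) = -23251/5124/905 = -23251*905/5124 = -21042155/5124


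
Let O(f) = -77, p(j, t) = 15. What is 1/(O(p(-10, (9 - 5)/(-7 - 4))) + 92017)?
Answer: 1/91940 ≈ 1.0877e-5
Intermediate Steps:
1/(O(p(-10, (9 - 5)/(-7 - 4))) + 92017) = 1/(-77 + 92017) = 1/91940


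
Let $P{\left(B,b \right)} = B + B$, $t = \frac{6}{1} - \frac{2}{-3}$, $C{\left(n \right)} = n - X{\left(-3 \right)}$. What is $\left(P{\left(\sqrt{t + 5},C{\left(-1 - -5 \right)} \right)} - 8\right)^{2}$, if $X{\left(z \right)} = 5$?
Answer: $\frac{332}{3} - \frac{32 \sqrt{105}}{3} \approx 1.3659$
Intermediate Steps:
$C{\left(n \right)} = -5 + n$ ($C{\left(n \right)} = n - 5 = -5 + n$)
$t = \frac{20}{3}$ ($t = 6 \cdot 1 - - \frac{2}{3} = 6 + \frac{2}{3} = \frac{20}{3} \approx 6.6667$)
$P{\left(B,b \right)} = 2 B$
$\left(P{\left(\sqrt{t + 5},C{\left(-1 - -5 \right)} \right)} - 8\right)^{2} = \left(2 \sqrt{\frac{20}{3} + 5} - 8\right)^{2} = \left(2 \sqrt{\frac{35}{3}} - 8\right)^{2} = \left(2 \frac{\sqrt{105}}{3} - 8\right)^{2} = \left(\frac{2 \sqrt{105}}{3} - 8\right)^{2} = \left(-8 + \frac{2 \sqrt{105}}{3}\right)^{2}$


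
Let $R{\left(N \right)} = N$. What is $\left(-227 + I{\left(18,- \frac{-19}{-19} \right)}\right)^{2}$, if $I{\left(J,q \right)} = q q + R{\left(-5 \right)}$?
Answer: $53361$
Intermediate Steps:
$I{\left(J,q \right)} = -5 + q^{2}$ ($I{\left(J,q \right)} = q q - 5 = q^{2} - 5 = -5 + q^{2}$)
$\left(-227 + I{\left(18,- \frac{-19}{-19} \right)}\right)^{2} = \left(-227 - \left(5 - \left(- \frac{-19}{-19}\right)^{2}\right)\right)^{2} = \left(-227 - \left(5 - \left(- \frac{\left(-19\right) \left(-1\right)}{19}\right)^{2}\right)\right)^{2} = \left(-227 - \left(5 - \left(\left(-1\right) 1\right)^{2}\right)\right)^{2} = \left(-227 - \left(5 - \left(-1\right)^{2}\right)\right)^{2} = \left(-227 + \left(-5 + 1\right)\right)^{2} = \left(-227 - 4\right)^{2} = \left(-231\right)^{2} = 53361$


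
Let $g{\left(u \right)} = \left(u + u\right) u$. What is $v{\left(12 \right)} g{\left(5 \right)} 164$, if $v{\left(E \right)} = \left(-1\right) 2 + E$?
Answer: $82000$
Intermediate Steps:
$v{\left(E \right)} = -2 + E$
$g{\left(u \right)} = 2 u^{2}$ ($g{\left(u \right)} = 2 u u = 2 u^{2}$)
$v{\left(12 \right)} g{\left(5 \right)} 164 = \left(-2 + 12\right) 2 \cdot 5^{2} \cdot 164 = 10 \cdot 2 \cdot 25 \cdot 164 = 10 \cdot 50 \cdot 164 = 500 \cdot 164 = 82000$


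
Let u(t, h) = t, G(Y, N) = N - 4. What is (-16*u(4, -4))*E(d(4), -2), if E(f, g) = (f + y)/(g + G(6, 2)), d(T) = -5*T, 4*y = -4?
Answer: -336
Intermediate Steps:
G(Y, N) = -4 + N
y = -1 (y = (1/4)*(-4) = -1)
E(f, g) = (-1 + f)/(-2 + g) (E(f, g) = (f - 1)/(g + (-4 + 2)) = (-1 + f)/(g - 2) = (-1 + f)/(-2 + g))
(-16*u(4, -4))*E(d(4), -2) = (-16*4)*((-1 - 5*4)/(-2 - 2)) = -64*(-1 - 20)/(-4) = -(-16)*(-21) = -64*21/4 = -336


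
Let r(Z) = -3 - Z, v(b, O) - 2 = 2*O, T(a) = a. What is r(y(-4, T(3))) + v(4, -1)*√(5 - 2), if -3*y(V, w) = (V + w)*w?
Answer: -4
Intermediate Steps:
v(b, O) = 2 + 2*O
y(V, w) = -w*(V + w)/3 (y(V, w) = -(V + w)*w/3 = -w*(V + w)/3)
r(y(-4, T(3))) + v(4, -1)*√(5 - 2) = (-3 - (-1)*3*(-4 + 3)/3) + (2 + 2*(-1))*√(5 - 2) = (-3 - (-1)*3*(-1)/3) + (2 - 2)*√3 = (-3 - 1*1) + 0*√3 = (-3 - 1) + 0 = -4 + 0 = -4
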